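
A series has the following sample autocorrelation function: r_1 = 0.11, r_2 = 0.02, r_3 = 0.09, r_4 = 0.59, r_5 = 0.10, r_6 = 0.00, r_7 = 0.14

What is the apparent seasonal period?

The largest autocorrelation is r_4 = 0.59; the remaining lags stay at or below 0.14.
The dominant spike at lag 4 indicates a seasonal period of 4.

4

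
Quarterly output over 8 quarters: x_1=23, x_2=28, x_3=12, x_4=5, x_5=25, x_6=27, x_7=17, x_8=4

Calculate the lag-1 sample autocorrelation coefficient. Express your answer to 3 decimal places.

Mean x̄ = (23 + 28 + 12 + 5 + 25 + 27 + 17 + 4)/8 = 17.6250
Numerator Σ_{t=1}^{7}(x_t−x̄)(x_{t+1}−x̄) = 47.1094
Denominator Σ(x_t−x̄)² = 655.8750
r_1 = 47.1094 / 655.8750 = 0.072

0.072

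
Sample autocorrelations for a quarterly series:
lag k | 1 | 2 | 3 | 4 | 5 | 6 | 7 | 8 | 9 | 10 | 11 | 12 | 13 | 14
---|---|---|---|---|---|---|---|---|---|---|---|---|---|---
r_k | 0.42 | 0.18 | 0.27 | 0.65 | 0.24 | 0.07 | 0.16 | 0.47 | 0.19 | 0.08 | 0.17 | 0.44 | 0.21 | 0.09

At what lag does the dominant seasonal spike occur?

The largest autocorrelation is r_4 = 0.65, with weaker echoes at lags 8 (0.47) and 12 (0.44); the remaining lags stay at or below 0.42. The elevated value at lag 1 (0.42), dropping to 0.18 at lag 2, reflects decaying short-term dependence rather than seasonality.
The dominant spike at lag 4 indicates a seasonal period of 4.

4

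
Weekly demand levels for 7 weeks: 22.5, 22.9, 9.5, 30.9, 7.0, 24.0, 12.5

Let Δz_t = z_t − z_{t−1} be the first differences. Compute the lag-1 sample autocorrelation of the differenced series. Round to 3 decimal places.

-0.872

First differences Δz: 0.4, -13.4, 21.4, -23.9, 17.0, -11.5
Mean of differences = -1.6667
Numerator Σ(Δz_t−Δz̄)(Δz_{t+1}−Δz̄) = -1406.3244
Denominator Σ(Δz_t−Δz̄)² = 1613.4733
r_1(Δz) = -1406.3244 / 1613.4733 = -0.872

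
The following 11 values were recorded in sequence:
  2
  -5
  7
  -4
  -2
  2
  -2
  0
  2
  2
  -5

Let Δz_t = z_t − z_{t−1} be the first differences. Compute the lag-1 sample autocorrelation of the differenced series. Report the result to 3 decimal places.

-0.611

First differences Δz: -7, 12, -11, 2, 4, -4, 2, 2, 0, -7
Mean of differences = -0.7000
Numerator Σ(Δz_t−Δz̄)(Δz_{t+1}−Δz̄) = -245.5900
Denominator Σ(Δz_t−Δz̄)² = 402.1000
r_1(Δz) = -245.5900 / 402.1000 = -0.611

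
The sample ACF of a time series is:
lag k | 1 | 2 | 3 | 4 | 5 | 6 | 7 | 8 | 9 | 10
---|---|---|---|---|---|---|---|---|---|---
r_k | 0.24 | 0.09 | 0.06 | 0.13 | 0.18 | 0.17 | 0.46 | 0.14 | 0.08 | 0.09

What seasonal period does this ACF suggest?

The largest autocorrelation is r_7 = 0.46; the remaining lags stay at or below 0.24. The elevated value at lag 1 (0.24), dropping to 0.09 at lag 2, reflects decaying short-term dependence rather than seasonality.
The dominant spike at lag 7 indicates a seasonal period of 7.

7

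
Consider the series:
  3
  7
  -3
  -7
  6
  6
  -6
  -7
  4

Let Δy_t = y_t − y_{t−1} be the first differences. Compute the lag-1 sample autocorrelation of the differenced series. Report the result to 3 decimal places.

-0.087

First differences Δy: 4, -10, -4, 13, 0, -12, -1, 11
Mean of differences = 0.1250
Numerator Σ(Δy_t−Δȳ)(Δy_{t+1}−Δȳ) = -49.2656
Denominator Σ(Δy_t−Δȳ)² = 566.8750
r_1(Δy) = -49.2656 / 566.8750 = -0.087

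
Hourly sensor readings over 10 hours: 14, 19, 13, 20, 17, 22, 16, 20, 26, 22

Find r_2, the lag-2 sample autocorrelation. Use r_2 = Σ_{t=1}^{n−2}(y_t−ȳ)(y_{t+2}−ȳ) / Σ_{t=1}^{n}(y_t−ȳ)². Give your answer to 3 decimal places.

0.248

Mean ȳ = (14 + 19 + 13 + 20 + 17 + 22 + 16 + 20 + 26 + 22)/10 = 18.9000
Numerator Σ_{t=1}^{8}(y_t−ȳ)(y_{t+2}−ȳ) = 35.3800
Denominator Σ(y_t−ȳ)² = 142.9000
r_2 = 35.3800 / 142.9000 = 0.248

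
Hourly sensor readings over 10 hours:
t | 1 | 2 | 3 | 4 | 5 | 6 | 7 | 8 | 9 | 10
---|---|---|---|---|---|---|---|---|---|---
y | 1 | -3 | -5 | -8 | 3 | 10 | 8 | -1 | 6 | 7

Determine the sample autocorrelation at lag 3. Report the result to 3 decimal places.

Mean ȳ = (1 − 3 − 5 − 8 + 3 + 10 + 8 − 1 + 6 + 7)/10 = 1.8000
Σ(y_t−ȳ)(y_{t+3}−ȳ) = (7.8400) + (-5.7600) + (-55.7600) + (-60.7600) + (-3.3600) + (34.4400) + (32.2400) = -51.1200
Denominator Σ(y_t−ȳ)² = 325.6000
r_3 = -51.1200 / 325.6000 = -0.157

-0.157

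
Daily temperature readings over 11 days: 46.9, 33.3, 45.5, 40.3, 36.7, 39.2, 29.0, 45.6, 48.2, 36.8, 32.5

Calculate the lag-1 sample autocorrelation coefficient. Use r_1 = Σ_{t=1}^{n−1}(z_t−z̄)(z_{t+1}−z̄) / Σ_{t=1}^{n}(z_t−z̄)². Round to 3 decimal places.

-0.221

Mean z̄ = (46.9 + 33.3 + 45.5 + 40.3 + 36.7 + 39.2 + 29.0 + 45.6 + 48.2 + 36.8 + 32.5)/11 = 39.4545
Numerator Σ_{t=1}^{10}(z_t−z̄)(z_{t+1}−z̄) = -92.1430
Denominator Σ(z_t−z̄)² = 417.1873
r_1 = -92.1430 / 417.1873 = -0.221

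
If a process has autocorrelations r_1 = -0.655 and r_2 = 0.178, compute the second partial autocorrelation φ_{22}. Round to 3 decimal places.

φ_{22} = (r_2 − r_1²) / (1 − r_1²)
r_1² = (-0.655)² = 0.429025
Numerator = 0.178 − 0.4290 = -0.2510; denominator = 1 − 0.4290 = 0.5710
φ_{22} = -0.2510 / 0.5710 = -0.440

-0.440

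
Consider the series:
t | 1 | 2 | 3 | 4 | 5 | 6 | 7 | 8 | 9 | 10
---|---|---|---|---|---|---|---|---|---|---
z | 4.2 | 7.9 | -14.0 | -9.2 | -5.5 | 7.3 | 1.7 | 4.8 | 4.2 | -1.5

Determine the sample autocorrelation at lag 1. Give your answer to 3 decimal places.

0.196

Mean z̄ = (4.2 + 7.9 − 14.0 − 9.2 − 5.5 + 7.3 + 1.7 + 4.8 + 4.2 − 1.5)/10 = -0.0100
Numerator Σ_{t=1}^{9}(z_t−z̄)(z_{t+1}−z̄) = 96.2319
Denominator Σ(z_t−z̄)² = 490.0490
r_1 = 96.2319 / 490.0490 = 0.196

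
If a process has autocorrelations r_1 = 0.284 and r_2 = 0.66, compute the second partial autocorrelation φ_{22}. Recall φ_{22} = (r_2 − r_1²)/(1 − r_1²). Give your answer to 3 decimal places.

φ_{22} = (r_2 − r_1²) / (1 − r_1²)
r_1² = (0.284)² = 0.080656
Numerator = 0.66 − 0.0807 = 0.5793; denominator = 1 − 0.0807 = 0.9193
φ_{22} = 0.5793 / 0.9193 = 0.630

0.630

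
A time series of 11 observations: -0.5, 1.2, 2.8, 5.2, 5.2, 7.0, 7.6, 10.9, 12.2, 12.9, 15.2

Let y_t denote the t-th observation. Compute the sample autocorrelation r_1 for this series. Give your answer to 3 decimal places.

Mean ȳ = (-0.5 + 1.2 + 2.8 + 5.2 + 5.2 + 7.0 + 7.6 + 10.9 + 12.2 + 12.9 + 15.2)/11 = 7.2455
Numerator Σ_{t=1}^{10}(y_t−ȳ)(y_{t+1}−ȳ) = 179.7888
Denominator Σ(y_t−ȳ)² = 258.0073
r_1 = 179.7888 / 258.0073 = 0.697

0.697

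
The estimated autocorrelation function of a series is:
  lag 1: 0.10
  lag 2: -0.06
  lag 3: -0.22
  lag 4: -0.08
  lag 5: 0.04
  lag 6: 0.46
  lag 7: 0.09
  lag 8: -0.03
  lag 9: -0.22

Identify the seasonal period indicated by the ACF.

6

The largest autocorrelation is r_6 = 0.46; the remaining lags stay at or below 0.10.
The dominant spike at lag 6 indicates a seasonal period of 6.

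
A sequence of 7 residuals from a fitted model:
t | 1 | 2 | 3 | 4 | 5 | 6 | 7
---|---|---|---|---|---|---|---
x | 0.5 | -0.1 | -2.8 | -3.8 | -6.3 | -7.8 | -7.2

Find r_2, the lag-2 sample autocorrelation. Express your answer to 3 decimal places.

Mean x̄ = (0.5 − 0.1 − 2.8 − 3.8 − 6.3 − 7.8 − 7.2)/7 = -3.9286
Deviations from mean: 4.4286, 3.8286, 1.1286, 0.1286, -2.3714, -3.8714, -3.2714
Numerator Σ_{t=1}^{5}(x_t−x̄)(x_{t+2}−x̄) = 10.0741
Denominator Σ(x_t−x̄)² = 66.8743
r_2 = 10.0741 / 66.8743 = 0.151

0.151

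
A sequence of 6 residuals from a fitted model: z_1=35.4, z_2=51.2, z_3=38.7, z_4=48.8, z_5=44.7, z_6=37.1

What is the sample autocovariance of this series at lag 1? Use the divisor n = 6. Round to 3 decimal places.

-19.804

Mean z̄ = (35.4 + 51.2 + 38.7 + 48.8 + 44.7 + 37.1)/6 = 42.6500
Deviations: -7.2500, 8.5500, -3.9500, 6.1500, 2.0500, -5.5500
Σ_{t=1}^{5}(z_t−z̄)(z_{t+1}−z̄) = -118.8225
γ_1 = -118.8225 / 6 = -19.804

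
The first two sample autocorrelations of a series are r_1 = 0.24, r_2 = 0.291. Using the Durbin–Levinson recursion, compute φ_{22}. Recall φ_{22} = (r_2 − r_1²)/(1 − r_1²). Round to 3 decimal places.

0.248

φ_{22} = (r_2 − r_1²) / (1 − r_1²)
r_1² = (0.24)² = 0.0576
Numerator = 0.291 − 0.0576 = 0.2334; denominator = 1 − 0.0576 = 0.9424
φ_{22} = 0.2334 / 0.9424 = 0.248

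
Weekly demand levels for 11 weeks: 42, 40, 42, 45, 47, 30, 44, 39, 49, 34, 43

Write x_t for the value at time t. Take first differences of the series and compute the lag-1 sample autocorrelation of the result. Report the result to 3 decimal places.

-0.713

First differences Δx: -2, 2, 3, 2, -17, 14, -5, 10, -15, 9
Mean of differences = 0.1000
Numerator Σ(Δx_t−Δx̄)(Δx_{t+1}−Δx̄) = -668.4100
Denominator Σ(Δx_t−Δx̄)² = 936.9000
r_1(Δx) = -668.4100 / 936.9000 = -0.713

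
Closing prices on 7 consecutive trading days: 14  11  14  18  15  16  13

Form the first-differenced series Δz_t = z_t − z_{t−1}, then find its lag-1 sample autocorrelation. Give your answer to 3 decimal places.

First differences Δz: -3, 3, 4, -3, 1, -3
Mean of differences = -0.1667
Numerator Σ(Δz_t−Δz̄)(Δz_{t+1}−Δz̄) = -14.1944
Denominator Σ(Δz_t−Δz̄)² = 52.8333
r_1(Δz) = -14.1944 / 52.8333 = -0.269

-0.269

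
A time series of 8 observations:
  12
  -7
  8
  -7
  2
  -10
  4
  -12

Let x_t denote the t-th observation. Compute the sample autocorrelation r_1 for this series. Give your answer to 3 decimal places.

-0.596

Mean x̄ = (12 − 7 + 8 − 7 + 2 − 10 + 4 − 12)/8 = -1.2500
Deviations from mean: 13.2500, -5.7500, 9.2500, -5.7500, 3.2500, -8.7500, 5.2500, -10.7500
Numerator Σ_{t=1}^{7}(x_t−x̄)(x_{t+1}−x̄) = -332.0625
Denominator Σ(x_t−x̄)² = 557.5000
r_1 = -332.0625 / 557.5000 = -0.596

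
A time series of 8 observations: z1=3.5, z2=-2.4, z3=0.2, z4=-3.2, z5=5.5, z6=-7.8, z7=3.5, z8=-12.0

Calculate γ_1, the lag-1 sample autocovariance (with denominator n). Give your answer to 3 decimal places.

-18.563

Mean z̄ = (3.5 − 2.4 + 0.2 − 3.2 + 5.5 − 7.8 + 3.5 − 12.0)/8 = -1.5875
Σ_{t=1}^{7}(z_t−z̄)(z_{t+1}−z̄) = -148.5077
γ_1 = -148.5077 / 8 = -18.563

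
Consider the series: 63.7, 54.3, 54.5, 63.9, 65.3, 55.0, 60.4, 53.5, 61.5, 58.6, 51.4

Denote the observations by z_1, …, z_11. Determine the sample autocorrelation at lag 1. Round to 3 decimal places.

Mean z̄ = (63.7 + 54.3 + 54.5 + 63.9 + 65.3 + 55.0 + 60.4 + 53.5 + 61.5 + 58.6 + 51.4)/11 = 58.3727
Numerator Σ_{t=1}^{10}(z_t−z̄)(z_{t+1}−z̄) = -45.2326
Denominator Σ(z_t−z̄)² = 236.1818
r_1 = -45.2326 / 236.1818 = -0.192

-0.192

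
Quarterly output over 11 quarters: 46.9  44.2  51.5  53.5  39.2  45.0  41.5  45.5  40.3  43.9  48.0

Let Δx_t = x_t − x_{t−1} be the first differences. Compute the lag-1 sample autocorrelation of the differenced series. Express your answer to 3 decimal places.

First differences Δx: -2.7, 7.3, 2.0, -14.3, 5.8, -3.5, 4.0, -5.2, 3.6, 4.1
Mean of differences = 0.1100
Numerator Σ(Δx_t−Δx̄)(Δx_{t+1}−Δx̄) = -175.6891
Denominator Σ(Δx_t−Δx̄)² = 387.6490
r_1(Δx) = -175.6891 / 387.6490 = -0.453

-0.453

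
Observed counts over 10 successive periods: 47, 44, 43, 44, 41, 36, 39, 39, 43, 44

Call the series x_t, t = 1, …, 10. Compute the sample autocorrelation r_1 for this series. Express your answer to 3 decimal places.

0.468

Mean x̄ = (47 + 44 + 43 + 44 + 41 + 36 + 39 + 39 + 43 + 44)/10 = 42.0000
Numerator Σ_{t=1}^{9}(x_t−x̄)(x_{t+1}−x̄) = 44.0000
Denominator Σ(x_t−x̄)² = 94.0000
r_1 = 44.0000 / 94.0000 = 0.468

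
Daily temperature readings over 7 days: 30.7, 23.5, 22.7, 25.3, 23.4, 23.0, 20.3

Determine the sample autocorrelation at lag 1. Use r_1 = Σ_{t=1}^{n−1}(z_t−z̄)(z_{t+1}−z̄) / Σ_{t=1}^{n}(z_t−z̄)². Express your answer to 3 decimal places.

-0.010

Mean z̄ = (30.7 + 23.5 + 22.7 + 25.3 + 23.4 + 23.0 + 20.3)/7 = 24.1286
Deviations from mean: 6.5714, -0.6286, -1.4286, 1.1714, -0.7286, -1.1286, -3.8286
Σ(z_t−z̄)(z_{t+1}−z̄) = (-4.1306) + (0.8980) + (-1.6735) + (-0.8535) + (0.8222) + (4.3208) = -0.6165
Denominator Σ(z_t−z̄)² = 63.4543
r_1 = -0.6165 / 63.4543 = -0.010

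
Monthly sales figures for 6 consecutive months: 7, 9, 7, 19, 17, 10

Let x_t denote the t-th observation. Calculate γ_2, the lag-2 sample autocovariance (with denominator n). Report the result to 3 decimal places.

Mean x̄ = (7 + 9 + 7 + 19 + 17 + 10)/6 = 11.5000
Σ_{t=1}^{4}(x_t−x̄)(x_{t+2}−x̄) = -34.5000
γ_2 = -34.5000 / 6 = -5.750

-5.750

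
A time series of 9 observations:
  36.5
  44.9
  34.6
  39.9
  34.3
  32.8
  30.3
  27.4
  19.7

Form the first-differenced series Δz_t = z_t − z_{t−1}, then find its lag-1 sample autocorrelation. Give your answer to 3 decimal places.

First differences Δz: 8.4, -10.3, 5.3, -5.6, -1.5, -2.5, -2.9, -7.7
Mean of differences = -2.1000
Numerator Σ(Δz_t−Δz̄)(Δz_{t+1}−Δz̄) = -170.2200
Denominator Σ(Δz_t−Δz̄)² = 277.0200
r_1(Δz) = -170.2200 / 277.0200 = -0.614

-0.614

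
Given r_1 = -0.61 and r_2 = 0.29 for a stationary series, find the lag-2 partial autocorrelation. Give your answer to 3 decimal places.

-0.131

φ_{22} = (r_2 − r_1²) / (1 − r_1²)
r_1² = (-0.61)² = 0.3721
Numerator = 0.29 − 0.3721 = -0.0821; denominator = 1 − 0.3721 = 0.6279
φ_{22} = -0.0821 / 0.6279 = -0.131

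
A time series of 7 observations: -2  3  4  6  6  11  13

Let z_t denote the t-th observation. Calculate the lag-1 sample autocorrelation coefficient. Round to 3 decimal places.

0.431

Mean z̄ = (-2 + 3 + 4 + 6 + 6 + 11 + 13)/7 = 5.8571
Deviations from mean: -7.8571, -2.8571, -1.8571, 0.1429, 0.1429, 5.1429, 7.1429
Numerator Σ_{t=1}^{6}(z_t−z̄)(z_{t+1}−z̄) = 64.9796
Denominator Σ(z_t−z̄)² = 150.8571
r_1 = 64.9796 / 150.8571 = 0.431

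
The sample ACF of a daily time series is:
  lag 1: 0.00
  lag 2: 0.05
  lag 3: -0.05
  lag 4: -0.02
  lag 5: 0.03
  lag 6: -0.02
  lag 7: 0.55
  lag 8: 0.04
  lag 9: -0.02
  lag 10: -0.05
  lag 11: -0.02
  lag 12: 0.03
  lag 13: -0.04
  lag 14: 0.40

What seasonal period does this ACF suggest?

7

The largest autocorrelation is r_7 = 0.55, with a weaker echo at lag 14 (0.40); the remaining lags stay at or below 0.05.
The dominant spike at lag 7 indicates a seasonal period of 7.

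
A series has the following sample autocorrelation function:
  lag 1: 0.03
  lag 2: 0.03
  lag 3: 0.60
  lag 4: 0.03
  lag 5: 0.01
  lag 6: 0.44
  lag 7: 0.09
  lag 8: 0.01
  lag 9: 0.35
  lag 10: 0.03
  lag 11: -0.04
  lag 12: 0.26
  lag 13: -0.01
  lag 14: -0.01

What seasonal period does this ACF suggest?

3

The largest autocorrelation is r_3 = 0.60, with weaker echoes at lags 6 (0.44), 9 (0.35) and 12 (0.26); the remaining lags stay at or below 0.09.
The dominant spike at lag 3 indicates a seasonal period of 3.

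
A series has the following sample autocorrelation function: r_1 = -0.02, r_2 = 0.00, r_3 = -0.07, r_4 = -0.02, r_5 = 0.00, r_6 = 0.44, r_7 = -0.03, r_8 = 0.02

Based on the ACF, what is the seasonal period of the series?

6

The largest autocorrelation is r_6 = 0.44; the remaining lags stay at or below 0.02.
The dominant spike at lag 6 indicates a seasonal period of 6.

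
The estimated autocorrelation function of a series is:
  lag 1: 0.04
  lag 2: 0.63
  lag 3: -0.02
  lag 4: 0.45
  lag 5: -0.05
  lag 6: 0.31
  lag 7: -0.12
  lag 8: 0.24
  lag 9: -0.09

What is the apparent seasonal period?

2

The largest autocorrelation is r_2 = 0.63, with weaker echoes at lags 4 (0.45), 6 (0.31) and 8 (0.24); the remaining lags stay at or below 0.04.
The dominant spike at lag 2 indicates a seasonal period of 2.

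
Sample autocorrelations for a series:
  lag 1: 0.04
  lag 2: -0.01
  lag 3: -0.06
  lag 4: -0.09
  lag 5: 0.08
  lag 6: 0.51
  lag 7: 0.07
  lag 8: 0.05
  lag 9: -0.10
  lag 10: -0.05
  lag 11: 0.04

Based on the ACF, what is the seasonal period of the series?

6

The largest autocorrelation is r_6 = 0.51; the remaining lags stay at or below 0.08.
The dominant spike at lag 6 indicates a seasonal period of 6.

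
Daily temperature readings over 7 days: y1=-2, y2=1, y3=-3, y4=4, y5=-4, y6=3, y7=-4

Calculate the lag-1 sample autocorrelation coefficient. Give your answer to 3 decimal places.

Mean ȳ = (-2 + 1 − 3 + 4 − 4 + 3 − 4)/7 = -0.7143
Σ(y_t−ȳ)(y_{t+1}−ȳ) = (-2.2041) + (-3.9184) + (-10.7755) + (-15.4898) + (-12.2041) + (-12.2041) = -56.7959
Denominator Σ(y_t−ȳ)² = 67.4286
r_1 = -56.7959 / 67.4286 = -0.842

-0.842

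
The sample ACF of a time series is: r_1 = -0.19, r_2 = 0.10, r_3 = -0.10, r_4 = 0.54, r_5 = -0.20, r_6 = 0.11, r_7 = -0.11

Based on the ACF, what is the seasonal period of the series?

4

The largest autocorrelation is r_4 = 0.54; the remaining lags stay at or below 0.11.
The dominant spike at lag 4 indicates a seasonal period of 4.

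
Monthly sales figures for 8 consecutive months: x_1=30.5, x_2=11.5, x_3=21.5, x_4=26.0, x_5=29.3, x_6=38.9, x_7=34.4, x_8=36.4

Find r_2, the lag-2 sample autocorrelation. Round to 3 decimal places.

Mean x̄ = (30.5 + 11.5 + 21.5 + 26.0 + 29.3 + 38.9 + 34.4 + 36.4)/8 = 28.5625
Deviations from mean: 1.9375, -17.0625, -7.0625, -2.5625, 0.7375, 10.3375, 5.8375, 7.8375
Numerator Σ_{t=1}^{6}(x_t−x̄)(x_{t+2}−x̄) = 83.6659
Denominator Σ(x_t−x̄)² = 554.2388
r_2 = 83.6659 / 554.2388 = 0.151

0.151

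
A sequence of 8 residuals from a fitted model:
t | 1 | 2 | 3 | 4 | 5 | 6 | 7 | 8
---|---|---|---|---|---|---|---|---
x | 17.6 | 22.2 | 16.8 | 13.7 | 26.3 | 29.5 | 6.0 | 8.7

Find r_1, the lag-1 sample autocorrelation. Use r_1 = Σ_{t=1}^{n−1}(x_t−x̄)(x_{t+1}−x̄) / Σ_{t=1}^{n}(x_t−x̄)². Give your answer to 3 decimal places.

0.073

Mean x̄ = (17.6 + 22.2 + 16.8 + 13.7 + 26.3 + 29.5 + 6.0 + 8.7)/8 = 17.6000
Deviations from mean: 0.0000, 4.6000, -0.8000, -3.9000, 8.7000, 11.9000, -11.6000, -8.9000
Numerator Σ_{t=1}^{7}(x_t−x̄)(x_{t+1}−x̄) = 34.2400
Denominator Σ(x_t−x̄)² = 468.0800
r_1 = 34.2400 / 468.0800 = 0.073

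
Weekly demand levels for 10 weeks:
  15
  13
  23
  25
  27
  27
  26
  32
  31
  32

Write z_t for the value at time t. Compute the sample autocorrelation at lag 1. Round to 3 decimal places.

Mean z̄ = (15 + 13 + 23 + 25 + 27 + 27 + 26 + 32 + 31 + 32)/10 = 25.1000
Numerator Σ_{t=1}^{9}(z_t−z̄)(z_{t+1}−z̄) = 240.5900
Denominator Σ(z_t−z̄)² = 390.9000
r_1 = 240.5900 / 390.9000 = 0.615

0.615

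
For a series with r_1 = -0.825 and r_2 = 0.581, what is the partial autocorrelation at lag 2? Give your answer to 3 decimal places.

φ_{22} = (r_2 − r_1²) / (1 − r_1²)
r_1² = (-0.825)² = 0.680625
Numerator = 0.581 − 0.6806 = -0.0996; denominator = 1 − 0.6806 = 0.3194
φ_{22} = -0.0996 / 0.3194 = -0.312

-0.312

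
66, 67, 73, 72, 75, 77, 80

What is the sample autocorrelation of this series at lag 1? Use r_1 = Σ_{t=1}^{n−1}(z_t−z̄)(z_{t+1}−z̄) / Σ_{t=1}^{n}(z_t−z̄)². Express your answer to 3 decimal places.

0.490

Mean z̄ = (66 + 67 + 73 + 72 + 75 + 77 + 80)/7 = 72.8571
Deviations from mean: -6.8571, -5.8571, 0.1429, -0.8571, 2.1429, 4.1429, 7.1429
Σ(z_t−z̄)(z_{t+1}−z̄) = (40.1633) + (-0.8367) + (-0.1224) + (-1.8367) + (8.8776) + (29.5918) = 75.8367
Denominator Σ(z_t−z̄)² = 154.8571
r_1 = 75.8367 / 154.8571 = 0.490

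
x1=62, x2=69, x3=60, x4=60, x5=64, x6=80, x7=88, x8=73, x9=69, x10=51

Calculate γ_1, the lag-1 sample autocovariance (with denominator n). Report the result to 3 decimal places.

36.944

Mean x̄ = (62 + 69 + 60 + 60 + 64 + 80 + 88 + 73 + 69 + 51)/10 = 67.6000
Σ_{t=1}^{9}(x_t−x̄)(x_{t+1}−x̄) = 369.4400
γ_1 = 369.4400 / 10 = 36.944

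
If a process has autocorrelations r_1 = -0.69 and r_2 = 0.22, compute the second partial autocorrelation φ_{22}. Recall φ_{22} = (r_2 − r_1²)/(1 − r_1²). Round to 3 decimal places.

-0.489

φ_{22} = (r_2 − r_1²) / (1 − r_1²)
r_1² = (-0.69)² = 0.4761
Numerator = 0.22 − 0.4761 = -0.2561; denominator = 1 − 0.4761 = 0.5239
φ_{22} = -0.2561 / 0.5239 = -0.489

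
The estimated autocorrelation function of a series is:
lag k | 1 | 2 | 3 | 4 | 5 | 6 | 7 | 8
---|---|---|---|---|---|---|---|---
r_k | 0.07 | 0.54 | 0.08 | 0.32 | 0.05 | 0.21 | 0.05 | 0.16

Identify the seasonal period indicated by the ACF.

2

The largest autocorrelation is r_2 = 0.54, with weaker echoes at lags 4 (0.32), 6 (0.21) and 8 (0.16); the remaining lags stay at or below 0.08.
The dominant spike at lag 2 indicates a seasonal period of 2.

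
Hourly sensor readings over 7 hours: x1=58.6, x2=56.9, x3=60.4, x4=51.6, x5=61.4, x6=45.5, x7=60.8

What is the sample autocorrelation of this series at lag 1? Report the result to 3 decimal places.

Mean x̄ = (58.6 + 56.9 + 60.4 + 51.6 + 61.4 + 45.5 + 60.8)/7 = 56.4571
Deviations from mean: 2.1429, 0.4429, 3.9429, -4.8571, 4.9429, -10.9571, 4.3429
Numerator Σ_{t=1}^{6}(x_t−x̄)(x_{t+1}−x̄) = -142.2090
Denominator Σ(x_t−x̄)² = 207.2771
r_1 = -142.2090 / 207.2771 = -0.686

-0.686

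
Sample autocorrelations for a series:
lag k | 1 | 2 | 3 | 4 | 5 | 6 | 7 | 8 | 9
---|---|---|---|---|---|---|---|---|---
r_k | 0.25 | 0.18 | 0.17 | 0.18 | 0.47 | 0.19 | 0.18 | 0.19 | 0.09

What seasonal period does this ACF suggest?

5

The largest autocorrelation is r_5 = 0.47; the remaining lags stay at or below 0.25. The elevated value at lag 1 (0.25), dropping to 0.18 at lag 2, reflects decaying short-term dependence rather than seasonality.
The dominant spike at lag 5 indicates a seasonal period of 5.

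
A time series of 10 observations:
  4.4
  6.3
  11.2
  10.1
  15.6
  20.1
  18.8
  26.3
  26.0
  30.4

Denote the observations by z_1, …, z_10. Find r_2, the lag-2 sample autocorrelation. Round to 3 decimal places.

Mean z̄ = (4.4 + 6.3 + 11.2 + 10.1 + 15.6 + 20.1 + 18.8 + 26.3 + 26.0 + 30.4)/10 = 16.9200
Numerator Σ_{t=1}^{8}(z_t−z̄)(z_{t+2}−z̄) = 300.7652
Denominator Σ(z_t−z̄)² = 716.2960
r_2 = 300.7652 / 716.2960 = 0.420

0.420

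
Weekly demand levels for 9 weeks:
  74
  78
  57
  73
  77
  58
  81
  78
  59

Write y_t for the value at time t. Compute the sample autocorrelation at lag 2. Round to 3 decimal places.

Mean ȳ = (74 + 78 + 57 + 73 + 77 + 58 + 81 + 78 + 59)/9 = 70.5556
Σ(y_t−ȳ)(y_{t+2}−ȳ) = (-46.6914) + (18.1975) + (-87.3580) + (-30.6914) + (67.3086) + (-93.4691) + (-120.6914) = -293.3951
Denominator Σ(y_t−ȳ)² = 754.2222
r_2 = -293.3951 / 754.2222 = -0.389

-0.389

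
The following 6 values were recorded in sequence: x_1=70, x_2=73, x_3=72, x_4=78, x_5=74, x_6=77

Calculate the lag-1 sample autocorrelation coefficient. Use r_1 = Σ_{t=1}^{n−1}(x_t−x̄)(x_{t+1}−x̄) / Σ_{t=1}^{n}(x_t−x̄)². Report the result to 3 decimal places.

-0.043

Mean x̄ = (70 + 73 + 72 + 78 + 74 + 77)/6 = 74.0000
Deviations from mean: -4.0000, -1.0000, -2.0000, 4.0000, 0.0000, 3.0000
Σ(x_t−x̄)(x_{t+1}−x̄) = (4.0000) + (2.0000) + (-8.0000) + (0.0000) + (0.0000) = -2.0000
Denominator Σ(x_t−x̄)² = 46.0000
r_1 = -2.0000 / 46.0000 = -0.043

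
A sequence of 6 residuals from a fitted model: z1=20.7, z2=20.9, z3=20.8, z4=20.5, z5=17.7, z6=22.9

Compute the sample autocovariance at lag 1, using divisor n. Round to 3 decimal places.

Mean z̄ = (20.7 + 20.9 + 20.8 + 20.5 + 17.7 + 22.9)/6 = 20.5833
Deviations: 0.1167, 0.3167, 0.2167, -0.0833, -2.8833, 2.3167
Σ_{t=1}^{5}(z_t−z̄)(z_{t+1}−z̄) = -6.3519
γ_1 = -6.3519 / 6 = -1.059

-1.059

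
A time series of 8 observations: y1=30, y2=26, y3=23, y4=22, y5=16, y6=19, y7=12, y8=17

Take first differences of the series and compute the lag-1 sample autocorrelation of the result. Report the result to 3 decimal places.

First differences Δy: -4, -3, -1, -6, 3, -7, 5
Mean of differences = -1.8571
Numerator Σ(Δy_t−Δȳ)(Δy_{t+1}−Δȳ) = -82.4490
Denominator Σ(Δy_t−Δȳ)² = 120.8571
r_1(Δy) = -82.4490 / 120.8571 = -0.682

-0.682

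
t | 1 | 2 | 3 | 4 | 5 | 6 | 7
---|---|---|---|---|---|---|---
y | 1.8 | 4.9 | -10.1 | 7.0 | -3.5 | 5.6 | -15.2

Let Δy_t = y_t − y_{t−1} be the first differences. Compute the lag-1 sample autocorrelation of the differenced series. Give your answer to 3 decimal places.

-0.700

First differences Δy: 3.1, -15.0, 17.1, -10.5, 9.1, -20.8
Mean of differences = -2.8333
Numerator Σ(Δy_t−Δȳ)(Δy_{t+1}−Δȳ) = -773.4244
Denominator Σ(Δy_t−Δȳ)² = 1104.5533
r_1(Δy) = -773.4244 / 1104.5533 = -0.700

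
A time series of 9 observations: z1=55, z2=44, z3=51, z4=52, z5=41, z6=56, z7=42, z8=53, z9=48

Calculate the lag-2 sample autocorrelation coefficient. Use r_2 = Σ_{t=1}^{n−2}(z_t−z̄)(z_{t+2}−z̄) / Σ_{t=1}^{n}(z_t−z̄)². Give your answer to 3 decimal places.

0.369

Mean z̄ = (55 + 44 + 51 + 52 + 41 + 56 + 42 + 53 + 48)/9 = 49.1111
Σ(z_t−z̄)(z_{t+2}−z̄) = (11.1235) + (-14.7654) + (-15.3210) + (19.9012) + (57.6790) + (26.7901) + (7.9012) = 93.3086
Denominator Σ(z_t−z̄)² = 252.8889
r_2 = 93.3086 / 252.8889 = 0.369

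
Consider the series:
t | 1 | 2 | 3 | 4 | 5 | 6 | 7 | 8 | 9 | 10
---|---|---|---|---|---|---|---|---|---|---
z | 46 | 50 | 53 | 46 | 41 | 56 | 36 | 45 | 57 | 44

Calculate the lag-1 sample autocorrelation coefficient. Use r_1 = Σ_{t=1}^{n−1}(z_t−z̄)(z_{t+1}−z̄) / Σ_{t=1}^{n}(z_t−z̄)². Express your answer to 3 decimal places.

Mean z̄ = (46 + 50 + 53 + 46 + 41 + 56 + 36 + 45 + 57 + 44)/10 = 47.4000
Numerator Σ_{t=1}^{9}(z_t−z̄)(z_{t+1}−z̄) = -169.3600
Denominator Σ(z_t−z̄)² = 396.4000
r_1 = -169.3600 / 396.4000 = -0.427

-0.427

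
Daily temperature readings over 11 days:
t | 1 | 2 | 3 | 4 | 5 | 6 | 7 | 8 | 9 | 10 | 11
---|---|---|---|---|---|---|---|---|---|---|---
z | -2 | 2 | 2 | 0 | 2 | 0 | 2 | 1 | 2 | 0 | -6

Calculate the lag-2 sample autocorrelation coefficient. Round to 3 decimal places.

-0.110

Mean z̄ = (-2 + 2 + 2 + 0 + 2 + 0 + 2 + 1 + 2 + 0 − 6)/11 = 0.2727
Numerator Σ_{t=1}^{9}(z_t−z̄)(z_{t+2}−z̄) = -6.6033
Denominator Σ(z_t−z̄)² = 60.1818
r_2 = -6.6033 / 60.1818 = -0.110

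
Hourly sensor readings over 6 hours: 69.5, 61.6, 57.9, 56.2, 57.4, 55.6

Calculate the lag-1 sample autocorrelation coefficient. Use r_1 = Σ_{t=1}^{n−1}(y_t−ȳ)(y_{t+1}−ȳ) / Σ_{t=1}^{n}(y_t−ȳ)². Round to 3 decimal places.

0.284

Mean ȳ = (69.5 + 61.6 + 57.9 + 56.2 + 57.4 + 55.6)/6 = 59.7000
Deviations from mean: 9.8000, 1.9000, -1.8000, -3.5000, -2.3000, -4.1000
Σ(y_t−ȳ)(y_{t+1}−ȳ) = (18.6200) + (-3.4200) + (6.3000) + (8.0500) + (9.4300) = 38.9800
Denominator Σ(y_t−ȳ)² = 137.2400
r_1 = 38.9800 / 137.2400 = 0.284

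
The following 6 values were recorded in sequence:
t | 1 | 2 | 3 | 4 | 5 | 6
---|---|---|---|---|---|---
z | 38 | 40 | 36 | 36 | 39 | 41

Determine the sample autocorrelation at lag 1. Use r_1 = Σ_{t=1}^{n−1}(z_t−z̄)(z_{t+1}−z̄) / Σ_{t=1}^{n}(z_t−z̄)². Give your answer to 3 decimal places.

0.057

Mean z̄ = (38 + 40 + 36 + 36 + 39 + 41)/6 = 38.3333
Deviations from mean: -0.3333, 1.6667, -2.3333, -2.3333, 0.6667, 2.6667
Numerator Σ_{t=1}^{5}(z_t−z̄)(z_{t+1}−z̄) = 1.2222
Denominator Σ(z_t−z̄)² = 21.3333
r_1 = 1.2222 / 21.3333 = 0.057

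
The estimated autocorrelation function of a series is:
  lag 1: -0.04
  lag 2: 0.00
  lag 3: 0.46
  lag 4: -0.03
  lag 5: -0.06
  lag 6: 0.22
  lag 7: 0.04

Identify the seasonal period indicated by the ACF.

3

The largest autocorrelation is r_3 = 0.46, with a weaker echo at lag 6 (0.22); the remaining lags stay at or below 0.04.
The dominant spike at lag 3 indicates a seasonal period of 3.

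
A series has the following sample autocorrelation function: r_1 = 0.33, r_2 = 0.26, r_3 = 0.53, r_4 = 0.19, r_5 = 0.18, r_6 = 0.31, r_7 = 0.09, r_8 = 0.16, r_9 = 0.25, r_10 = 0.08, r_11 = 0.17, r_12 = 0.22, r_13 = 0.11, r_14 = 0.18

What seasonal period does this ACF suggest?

3

The largest autocorrelation is r_3 = 0.53; the remaining lags stay at or below 0.33. The elevated value at lag 1 (0.33), dropping to 0.26 at lag 2, reflects decaying short-term dependence rather than seasonality.
The dominant spike at lag 3 indicates a seasonal period of 3.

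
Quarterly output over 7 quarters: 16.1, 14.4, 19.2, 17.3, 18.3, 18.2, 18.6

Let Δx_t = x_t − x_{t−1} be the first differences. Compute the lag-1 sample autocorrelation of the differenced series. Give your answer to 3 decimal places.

First differences Δx: -1.7, 4.8, -1.9, 1.0, -0.1, 0.4
Mean of differences = 0.4167
Numerator Σ(Δx_t−Δx̄)(Δx_{t+1}−Δx̄) = -21.0769
Denominator Σ(Δx_t−Δx̄)² = 29.6683
r_1(Δx) = -21.0769 / 29.6683 = -0.710

-0.710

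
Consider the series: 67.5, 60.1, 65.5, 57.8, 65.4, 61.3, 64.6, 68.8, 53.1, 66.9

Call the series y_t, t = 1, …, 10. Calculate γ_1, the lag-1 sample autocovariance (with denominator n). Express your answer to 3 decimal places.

Mean ȳ = (67.5 + 60.1 + 65.5 + 57.8 + 65.4 + 61.3 + 64.6 + 68.8 + 53.1 + 66.9)/10 = 63.1000
Σ_{t=1}^{9}(y_t−ȳ)(y_{t+1}−ȳ) = -138.6000
γ_1 = -138.6000 / 10 = -13.860

-13.860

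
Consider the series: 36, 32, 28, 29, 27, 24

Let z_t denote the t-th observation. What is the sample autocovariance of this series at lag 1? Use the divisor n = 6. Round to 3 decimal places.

4.648

Mean z̄ = (36 + 32 + 28 + 29 + 27 + 24)/6 = 29.3333
Σ_{t=1}^{5}(z_t−z̄)(z_{t+1}−z̄) = 27.8889
γ_1 = 27.8889 / 6 = 4.648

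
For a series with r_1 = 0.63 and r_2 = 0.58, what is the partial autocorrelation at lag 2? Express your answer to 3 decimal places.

0.304

φ_{22} = (r_2 − r_1²) / (1 − r_1²)
r_1² = (0.63)² = 0.3969
Numerator = 0.58 − 0.3969 = 0.1831; denominator = 1 − 0.3969 = 0.6031
φ_{22} = 0.1831 / 0.6031 = 0.304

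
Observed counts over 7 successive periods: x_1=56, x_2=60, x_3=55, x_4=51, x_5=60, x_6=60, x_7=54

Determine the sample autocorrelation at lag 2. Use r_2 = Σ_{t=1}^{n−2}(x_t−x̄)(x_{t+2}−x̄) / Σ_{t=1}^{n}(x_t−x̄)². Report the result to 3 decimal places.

Mean x̄ = (56 + 60 + 55 + 51 + 60 + 60 + 54)/7 = 56.5714
Numerator Σ_{t=1}^{5}(x_t−x̄)(x_{t+2}−x̄) = -51.5102
Denominator Σ(x_t−x̄)² = 75.7143
r_2 = -51.5102 / 75.7143 = -0.680

-0.680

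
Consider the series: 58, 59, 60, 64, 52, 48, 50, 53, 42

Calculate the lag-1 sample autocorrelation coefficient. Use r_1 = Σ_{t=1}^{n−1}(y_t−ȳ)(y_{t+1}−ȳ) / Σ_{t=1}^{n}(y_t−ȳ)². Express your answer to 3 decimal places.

0.376

Mean ȳ = (58 + 59 + 60 + 64 + 52 + 48 + 50 + 53 + 42)/9 = 54.0000
Numerator Σ_{t=1}^{8}(y_t−ȳ)(y_{t+1}−ȳ) = 142.0000
Denominator Σ(y_t−ȳ)² = 378.0000
r_1 = 142.0000 / 378.0000 = 0.376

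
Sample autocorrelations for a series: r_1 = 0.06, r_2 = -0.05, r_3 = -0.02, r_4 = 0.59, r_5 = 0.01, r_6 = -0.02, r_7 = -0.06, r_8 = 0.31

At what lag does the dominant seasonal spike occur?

4

The largest autocorrelation is r_4 = 0.59, with a weaker echo at lag 8 (0.31); the remaining lags stay at or below 0.06.
The dominant spike at lag 4 indicates a seasonal period of 4.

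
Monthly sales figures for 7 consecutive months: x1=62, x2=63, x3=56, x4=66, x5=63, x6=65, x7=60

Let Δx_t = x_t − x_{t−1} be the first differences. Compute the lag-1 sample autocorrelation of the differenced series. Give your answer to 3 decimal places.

-0.654

First differences Δx: 1, -7, 10, -3, 2, -5
Mean of differences = -0.3333
Numerator Σ(Δx_t−Δx̄)(Δx_{t+1}−Δx̄) = -122.4444
Denominator Σ(Δx_t−Δx̄)² = 187.3333
r_1(Δx) = -122.4444 / 187.3333 = -0.654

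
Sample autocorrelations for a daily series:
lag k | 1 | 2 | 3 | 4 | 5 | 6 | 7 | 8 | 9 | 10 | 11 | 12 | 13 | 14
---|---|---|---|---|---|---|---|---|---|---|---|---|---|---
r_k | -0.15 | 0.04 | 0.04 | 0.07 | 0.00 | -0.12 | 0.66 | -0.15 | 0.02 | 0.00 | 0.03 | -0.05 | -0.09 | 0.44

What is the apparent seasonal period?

The largest autocorrelation is r_7 = 0.66, with a weaker echo at lag 14 (0.44); the remaining lags stay at or below 0.07.
The dominant spike at lag 7 indicates a seasonal period of 7.

7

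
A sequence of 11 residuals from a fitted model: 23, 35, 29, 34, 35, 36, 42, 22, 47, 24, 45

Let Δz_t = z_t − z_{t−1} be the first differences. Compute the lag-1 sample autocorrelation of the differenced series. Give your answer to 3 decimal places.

First differences Δz: 12, -6, 5, 1, 1, 6, -20, 25, -23, 21
Mean of differences = 2.2000
Numerator Σ(Δz_t−Δz̄)(Δz_{t+1}−Δz̄) = -1748.6400
Denominator Σ(Δz_t−Δz̄)² = 2189.6000
r_1(Δz) = -1748.6400 / 2189.6000 = -0.799

-0.799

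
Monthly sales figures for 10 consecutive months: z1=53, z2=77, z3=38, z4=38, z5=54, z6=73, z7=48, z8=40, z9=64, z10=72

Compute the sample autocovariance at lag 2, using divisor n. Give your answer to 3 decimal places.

-118.368

Mean z̄ = (53 + 77 + 38 + 38 + 54 + 73 + 48 + 40 + 64 + 72)/10 = 55.7000
Σ_{t=1}^{8}(z_t−z̄)(z_{t+2}−z̄) = -1183.6800
γ_2 = -1183.6800 / 10 = -118.368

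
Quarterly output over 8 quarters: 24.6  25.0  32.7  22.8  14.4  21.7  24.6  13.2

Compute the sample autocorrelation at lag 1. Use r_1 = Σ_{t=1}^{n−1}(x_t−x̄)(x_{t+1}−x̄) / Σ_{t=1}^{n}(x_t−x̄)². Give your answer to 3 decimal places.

Mean x̄ = (24.6 + 25.0 + 32.7 + 22.8 + 14.4 + 21.7 + 24.6 + 13.2)/8 = 22.3750
Deviations from mean: 2.2250, 2.6250, 10.3250, 0.4250, -7.9750, -0.6750, 2.2250, -9.1750
Numerator Σ_{t=1}^{7}(x_t−x̄)(x_{t+1}−x̄) = 17.4094
Denominator Σ(x_t−x̄)² = 271.8150
r_1 = 17.4094 / 271.8150 = 0.064

0.064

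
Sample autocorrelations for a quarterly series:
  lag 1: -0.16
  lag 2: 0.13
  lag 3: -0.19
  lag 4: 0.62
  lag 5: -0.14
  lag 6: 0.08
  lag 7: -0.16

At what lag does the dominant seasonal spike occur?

4

The largest autocorrelation is r_4 = 0.62; the remaining lags stay at or below 0.13.
The dominant spike at lag 4 indicates a seasonal period of 4.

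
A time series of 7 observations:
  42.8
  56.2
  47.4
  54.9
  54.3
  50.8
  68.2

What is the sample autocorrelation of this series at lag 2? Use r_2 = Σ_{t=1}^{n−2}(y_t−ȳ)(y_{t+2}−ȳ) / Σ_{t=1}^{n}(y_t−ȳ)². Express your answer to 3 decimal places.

Mean ȳ = (42.8 + 56.2 + 47.4 + 54.9 + 54.3 + 50.8 + 68.2)/7 = 53.5143
Deviations from mean: -10.7143, 2.6857, -6.1143, 1.3857, 0.7857, -2.7143, 14.6857
Σ(y_t−ȳ)(y_{t+2}−ȳ) = (65.5102) + (3.7216) + (-4.8041) + (-3.7612) + (11.5388) = 72.2053
Denominator Σ(y_t−ȳ)² = 384.9686
r_2 = 72.2053 / 384.9686 = 0.188

0.188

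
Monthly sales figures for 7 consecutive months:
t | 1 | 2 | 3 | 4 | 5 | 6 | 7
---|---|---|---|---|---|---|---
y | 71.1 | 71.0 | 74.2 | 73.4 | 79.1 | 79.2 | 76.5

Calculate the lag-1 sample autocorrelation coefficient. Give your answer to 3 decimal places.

Mean ȳ = (71.1 + 71.0 + 74.2 + 73.4 + 79.1 + 79.2 + 76.5)/7 = 74.9286
Deviations from mean: -3.8286, -3.9286, -0.7286, -1.5286, 4.1714, 4.2714, 1.5714
Numerator Σ_{t=1}^{6}(y_t−ȳ)(y_{t+1}−ȳ) = 37.1706
Denominator Σ(y_t−ȳ)² = 71.0743
r_1 = 37.1706 / 71.0743 = 0.523

0.523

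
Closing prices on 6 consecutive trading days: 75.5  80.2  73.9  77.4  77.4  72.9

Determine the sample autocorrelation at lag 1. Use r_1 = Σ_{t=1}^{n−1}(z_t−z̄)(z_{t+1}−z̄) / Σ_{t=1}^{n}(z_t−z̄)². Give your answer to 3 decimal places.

Mean z̄ = (75.5 + 80.2 + 73.9 + 77.4 + 77.4 + 72.9)/6 = 76.2167
Deviations from mean: -0.7167, 3.9833, -2.3167, 1.1833, 1.1833, -3.3167
Σ(z_t−z̄)(z_{t+1}−z̄) = (-2.8547) + (-9.2281) + (-2.7414) + (1.4003) + (-3.9247) = -17.3486
Denominator Σ(z_t−z̄)² = 35.5483
r_1 = -17.3486 / 35.5483 = -0.488

-0.488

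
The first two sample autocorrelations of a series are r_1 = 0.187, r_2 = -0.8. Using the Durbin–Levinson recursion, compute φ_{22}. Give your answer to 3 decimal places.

φ_{22} = (r_2 − r_1²) / (1 − r_1²)
r_1² = (0.187)² = 0.034969
Numerator = -0.8 − 0.0350 = -0.8350; denominator = 1 − 0.0350 = 0.9650
φ_{22} = -0.8350 / 0.9650 = -0.865

-0.865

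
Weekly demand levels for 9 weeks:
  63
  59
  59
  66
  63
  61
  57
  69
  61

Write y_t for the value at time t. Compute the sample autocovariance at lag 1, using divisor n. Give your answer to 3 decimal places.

Mean ȳ = (63 + 59 + 59 + 66 + 63 + 61 + 57 + 69 + 61)/9 = 62.0000
Σ_{t=1}^{8}(y_t−ȳ)(y_{t+1}−ȳ) = -40.0000
γ_1 = -40.0000 / 9 = -4.444

-4.444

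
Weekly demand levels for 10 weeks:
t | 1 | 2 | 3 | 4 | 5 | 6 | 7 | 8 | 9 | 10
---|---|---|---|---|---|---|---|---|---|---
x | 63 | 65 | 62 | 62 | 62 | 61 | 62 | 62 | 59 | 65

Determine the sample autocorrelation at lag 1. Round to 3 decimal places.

-0.206

Mean x̄ = (63 + 65 + 62 + 62 + 62 + 61 + 62 + 62 + 59 + 65)/10 = 62.3000
Numerator Σ_{t=1}^{9}(x_t−x̄)(x_{t+1}−x̄) = -5.7900
Denominator Σ(x_t−x̄)² = 28.1000
r_1 = -5.7900 / 28.1000 = -0.206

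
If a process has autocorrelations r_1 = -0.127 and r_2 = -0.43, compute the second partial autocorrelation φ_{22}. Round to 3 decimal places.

φ_{22} = (r_2 − r_1²) / (1 − r_1²)
r_1² = (-0.127)² = 0.016129
Numerator = -0.43 − 0.0161 = -0.4461; denominator = 1 − 0.0161 = 0.9839
φ_{22} = -0.4461 / 0.9839 = -0.453

-0.453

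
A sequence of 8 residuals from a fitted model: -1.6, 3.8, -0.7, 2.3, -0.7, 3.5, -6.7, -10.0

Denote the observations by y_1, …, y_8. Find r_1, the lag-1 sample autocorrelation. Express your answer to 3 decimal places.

Mean ȳ = (-1.6 + 3.8 − 0.7 + 2.3 − 0.7 + 3.5 − 6.7 − 10.0)/8 = -1.2625
Deviations from mean: -0.3375, 5.0625, 0.5625, 3.5625, 0.5625, 4.7625, -5.4375, -8.7375
Σ(y_t−ȳ)(y_{t+1}−ȳ) = (-1.7086) + (2.8477) + (2.0039) + (2.0039) + (2.6789) + (-25.8961) + (47.5102) = 29.4398
Denominator Σ(y_t−ȳ)² = 167.6588
r_1 = 29.4398 / 167.6588 = 0.176

0.176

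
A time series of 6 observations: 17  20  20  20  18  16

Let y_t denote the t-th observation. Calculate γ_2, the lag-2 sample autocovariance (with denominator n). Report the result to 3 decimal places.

Mean ȳ = (17 + 20 + 20 + 20 + 18 + 16)/6 = 18.5000
Σ_{t=1}^{4}(y_t−ȳ)(y_{t+2}−ȳ) = -4.5000
γ_2 = -4.5000 / 6 = -0.750

-0.750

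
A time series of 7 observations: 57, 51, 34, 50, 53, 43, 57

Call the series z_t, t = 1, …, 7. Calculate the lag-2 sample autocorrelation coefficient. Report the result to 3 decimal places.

-0.365

Mean z̄ = (57 + 51 + 34 + 50 + 53 + 43 + 57)/7 = 49.2857
Deviations from mean: 7.7143, 1.7143, -15.2857, 0.7143, 3.7143, -6.2857, 7.7143
Numerator Σ_{t=1}^{5}(z_t−z̄)(z_{t+2}−z̄) = -149.3061
Denominator Σ(z_t−z̄)² = 409.4286
r_2 = -149.3061 / 409.4286 = -0.365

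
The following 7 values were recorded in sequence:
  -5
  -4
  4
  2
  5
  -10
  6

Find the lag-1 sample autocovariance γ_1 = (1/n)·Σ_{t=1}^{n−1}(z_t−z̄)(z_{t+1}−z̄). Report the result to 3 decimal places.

-12.706

Mean z̄ = (-5 − 4 + 4 + 2 + 5 − 10 + 6)/7 = -0.2857
Σ_{t=1}^{6}(z_t−z̄)(z_{t+1}−z̄) = -88.9388
γ_1 = -88.9388 / 7 = -12.706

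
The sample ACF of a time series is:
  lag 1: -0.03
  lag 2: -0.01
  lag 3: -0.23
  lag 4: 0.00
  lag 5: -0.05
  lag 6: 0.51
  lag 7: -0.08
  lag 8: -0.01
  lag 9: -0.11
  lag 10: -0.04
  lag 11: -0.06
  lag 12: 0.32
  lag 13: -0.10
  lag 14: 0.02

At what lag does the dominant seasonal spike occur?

6

The largest autocorrelation is r_6 = 0.51, with a weaker echo at lag 12 (0.32); the remaining lags stay at or below 0.02.
The dominant spike at lag 6 indicates a seasonal period of 6.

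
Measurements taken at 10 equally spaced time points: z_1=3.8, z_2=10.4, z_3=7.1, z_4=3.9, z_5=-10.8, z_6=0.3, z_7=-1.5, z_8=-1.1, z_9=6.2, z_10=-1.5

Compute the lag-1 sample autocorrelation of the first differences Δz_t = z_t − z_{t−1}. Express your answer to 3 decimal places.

First differences Δz: 6.6, -3.3, -3.2, -14.7, 11.1, -1.8, 0.4, 7.3, -7.7
Mean of differences = -0.5889
Numerator Σ(Δz_t−Δz̄)(Δz_{t+1}−Δz̄) = -204.1601
Denominator Σ(Δz_t−Δz̄)² = 516.8489
r_1(Δz) = -204.1601 / 516.8489 = -0.395

-0.395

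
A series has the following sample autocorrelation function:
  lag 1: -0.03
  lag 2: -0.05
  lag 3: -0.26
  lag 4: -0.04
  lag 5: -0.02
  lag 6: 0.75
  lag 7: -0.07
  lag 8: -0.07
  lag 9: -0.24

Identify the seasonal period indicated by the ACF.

6

The largest autocorrelation is r_6 = 0.75; the remaining lags stay at or below -0.02.
The dominant spike at lag 6 indicates a seasonal period of 6.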